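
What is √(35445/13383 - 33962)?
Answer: I*√675808787487/4461 ≈ 184.28*I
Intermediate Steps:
√(35445/13383 - 33962) = √(35445*(1/13383) - 33962) = √(11815/4461 - 33962) = √(-151492667/4461) = I*√675808787487/4461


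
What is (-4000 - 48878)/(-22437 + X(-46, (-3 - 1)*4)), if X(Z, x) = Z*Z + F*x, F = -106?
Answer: 52878/18625 ≈ 2.8391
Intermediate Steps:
X(Z, x) = Z² - 106*x (X(Z, x) = Z*Z - 106*x = Z² - 106*x)
(-4000 - 48878)/(-22437 + X(-46, (-3 - 1)*4)) = (-4000 - 48878)/(-22437 + ((-46)² - 106*(-3 - 1)*4)) = -52878/(-22437 + (2116 - (-424)*4)) = -52878/(-22437 + (2116 - 106*(-16))) = -52878/(-22437 + (2116 + 1696)) = -52878/(-22437 + 3812) = -52878/(-18625) = -52878*(-1/18625) = 52878/18625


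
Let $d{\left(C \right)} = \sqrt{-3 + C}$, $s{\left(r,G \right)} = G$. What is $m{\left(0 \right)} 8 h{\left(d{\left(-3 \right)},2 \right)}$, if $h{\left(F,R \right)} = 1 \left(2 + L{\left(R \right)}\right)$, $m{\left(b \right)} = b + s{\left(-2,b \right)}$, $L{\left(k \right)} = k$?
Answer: $0$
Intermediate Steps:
$m{\left(b \right)} = 2 b$ ($m{\left(b \right)} = b + b = 2 b$)
$h{\left(F,R \right)} = 2 + R$ ($h{\left(F,R \right)} = 1 \left(2 + R\right) = 2 + R$)
$m{\left(0 \right)} 8 h{\left(d{\left(-3 \right)},2 \right)} = 2 \cdot 0 \cdot 8 \left(2 + 2\right) = 0 \cdot 8 \cdot 4 = 0 \cdot 4 = 0$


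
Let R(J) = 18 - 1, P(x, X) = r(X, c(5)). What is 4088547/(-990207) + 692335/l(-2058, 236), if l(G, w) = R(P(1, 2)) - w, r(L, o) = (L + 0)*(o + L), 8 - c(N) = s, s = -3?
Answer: -76272261682/24095037 ≈ -3165.5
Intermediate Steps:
c(N) = 11 (c(N) = 8 - 1*(-3) = 8 + 3 = 11)
r(L, o) = L*(L + o)
P(x, X) = X*(11 + X) (P(x, X) = X*(X + 11) = X*(11 + X))
R(J) = 17
l(G, w) = 17 - w
4088547/(-990207) + 692335/l(-2058, 236) = 4088547/(-990207) + 692335/(17 - 1*236) = 4088547*(-1/990207) + 692335/(17 - 236) = -454283/110023 + 692335/(-219) = -454283/110023 + 692335*(-1/219) = -454283/110023 - 692335/219 = -76272261682/24095037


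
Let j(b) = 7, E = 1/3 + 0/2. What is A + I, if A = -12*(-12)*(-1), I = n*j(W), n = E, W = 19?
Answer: -425/3 ≈ -141.67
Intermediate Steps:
E = ⅓ (E = 1*(⅓) + 0*(½) = ⅓ + 0 = ⅓ ≈ 0.33333)
n = ⅓ ≈ 0.33333
I = 7/3 (I = (⅓)*7 = 7/3 ≈ 2.3333)
A = -144 (A = 144*(-1) = -144)
A + I = -144 + 7/3 = -425/3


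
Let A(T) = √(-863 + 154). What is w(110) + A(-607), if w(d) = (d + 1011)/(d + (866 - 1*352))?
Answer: 1121/624 + I*√709 ≈ 1.7965 + 26.627*I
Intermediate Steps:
A(T) = I*√709 (A(T) = √(-709) = I*√709)
w(d) = (1011 + d)/(514 + d) (w(d) = (1011 + d)/(d + (866 - 352)) = (1011 + d)/(d + 514) = (1011 + d)/(514 + d))
w(110) + A(-607) = (1011 + 110)/(514 + 110) + I*√709 = 1121/624 + I*√709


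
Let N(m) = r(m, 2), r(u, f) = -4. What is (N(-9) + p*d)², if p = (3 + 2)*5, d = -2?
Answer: 2916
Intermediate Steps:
p = 25 (p = 5*5 = 25)
N(m) = -4
(N(-9) + p*d)² = (-4 + 25*(-2))² = (-4 - 50)² = (-54)² = 2916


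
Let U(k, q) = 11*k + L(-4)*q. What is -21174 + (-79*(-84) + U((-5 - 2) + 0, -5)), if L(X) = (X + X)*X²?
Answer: -13975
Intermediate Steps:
L(X) = 2*X³ (L(X) = (2*X)*X² = 2*X³)
U(k, q) = -128*q + 11*k (U(k, q) = 11*k + (2*(-4)³)*q = 11*k + (2*(-64))*q = 11*k - 128*q = -128*q + 11*k)
-21174 + (-79*(-84) + U((-5 - 2) + 0, -5)) = -21174 + (-79*(-84) + (-128*(-5) + 11*((-5 - 2) + 0))) = -21174 + (6636 + (640 + 11*(-7 + 0))) = -21174 + (6636 + (640 + 11*(-7))) = -21174 + (6636 + (640 - 77)) = -21174 + (6636 + 563) = -21174 + 7199 = -13975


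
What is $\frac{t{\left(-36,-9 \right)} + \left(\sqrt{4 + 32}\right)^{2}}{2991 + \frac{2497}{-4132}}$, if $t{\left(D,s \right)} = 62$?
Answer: $\frac{404936}{12356315} \approx 0.032772$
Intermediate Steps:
$\frac{t{\left(-36,-9 \right)} + \left(\sqrt{4 + 32}\right)^{2}}{2991 + \frac{2497}{-4132}} = \frac{62 + \left(\sqrt{4 + 32}\right)^{2}}{2991 + \frac{2497}{-4132}} = \frac{62 + \left(\sqrt{36}\right)^{2}}{2991 + 2497 \left(- \frac{1}{4132}\right)} = \frac{62 + 6^{2}}{2991 - \frac{2497}{4132}} = \frac{62 + 36}{\frac{12356315}{4132}} = 98 \cdot \frac{4132}{12356315} = \frac{404936}{12356315}$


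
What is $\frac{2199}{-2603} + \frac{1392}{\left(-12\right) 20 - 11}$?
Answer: $- \frac{4175325}{653353} \approx -6.3906$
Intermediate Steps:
$\frac{2199}{-2603} + \frac{1392}{\left(-12\right) 20 - 11} = 2199 \left(- \frac{1}{2603}\right) + \frac{1392}{-240 - 11} = - \frac{2199}{2603} + \frac{1392}{-251} = - \frac{2199}{2603} + 1392 \left(- \frac{1}{251}\right) = - \frac{2199}{2603} - \frac{1392}{251} = - \frac{4175325}{653353}$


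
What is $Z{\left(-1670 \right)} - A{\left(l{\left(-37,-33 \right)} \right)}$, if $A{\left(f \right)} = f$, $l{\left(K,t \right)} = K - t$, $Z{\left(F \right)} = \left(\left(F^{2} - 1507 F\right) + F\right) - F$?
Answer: $5305594$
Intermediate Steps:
$Z{\left(F \right)} = F^{2} - 1507 F$ ($Z{\left(F \right)} = \left(F^{2} - 1506 F\right) - F = F^{2} - 1507 F$)
$Z{\left(-1670 \right)} - A{\left(l{\left(-37,-33 \right)} \right)} = - 1670 \left(-1507 - 1670\right) - \left(-37 - -33\right) = \left(-1670\right) \left(-3177\right) - \left(-37 + 33\right) = 5305590 - -4 = 5305590 + 4 = 5305594$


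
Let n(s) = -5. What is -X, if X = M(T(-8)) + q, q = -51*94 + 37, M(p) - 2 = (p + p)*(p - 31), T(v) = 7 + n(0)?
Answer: 4871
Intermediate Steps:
T(v) = 2 (T(v) = 7 - 5 = 2)
M(p) = 2 + 2*p*(-31 + p) (M(p) = 2 + (p + p)*(p - 31) = 2 + (2*p)*(-31 + p) = 2 + 2*p*(-31 + p))
q = -4757 (q = -4794 + 37 = -4757)
X = -4871 (X = (2 - 62*2 + 2*2²) - 4757 = (2 - 124 + 2*4) - 4757 = (2 - 124 + 8) - 4757 = -114 - 4757 = -4871)
-X = -1*(-4871) = 4871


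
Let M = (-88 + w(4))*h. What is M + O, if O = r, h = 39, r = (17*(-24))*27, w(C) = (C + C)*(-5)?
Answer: -16008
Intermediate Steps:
w(C) = -10*C (w(C) = (2*C)*(-5) = -10*C)
r = -11016 (r = -408*27 = -11016)
O = -11016
M = -4992 (M = (-88 - 10*4)*39 = (-88 - 40)*39 = -128*39 = -4992)
M + O = -4992 - 11016 = -16008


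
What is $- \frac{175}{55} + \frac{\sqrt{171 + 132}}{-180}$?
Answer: $- \frac{35}{11} - \frac{\sqrt{303}}{180} \approx -3.2785$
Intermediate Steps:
$- \frac{175}{55} + \frac{\sqrt{171 + 132}}{-180} = \left(-175\right) \frac{1}{55} + \sqrt{303} \left(- \frac{1}{180}\right) = - \frac{35}{11} - \frac{\sqrt{303}}{180}$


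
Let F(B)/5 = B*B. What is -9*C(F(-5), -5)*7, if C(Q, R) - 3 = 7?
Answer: -630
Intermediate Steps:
F(B) = 5*B² (F(B) = 5*(B*B) = 5*B²)
C(Q, R) = 10 (C(Q, R) = 3 + 7 = 10)
-9*C(F(-5), -5)*7 = -9*10*7 = -90*7 = -630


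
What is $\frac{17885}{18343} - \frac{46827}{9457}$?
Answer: $- \frac{689809216}{173469751} \approx -3.9765$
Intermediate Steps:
$\frac{17885}{18343} - \frac{46827}{9457} = - \frac{689809216}{173469751}$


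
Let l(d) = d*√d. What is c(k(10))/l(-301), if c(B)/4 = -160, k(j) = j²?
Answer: -640*I*√301/90601 ≈ -0.12255*I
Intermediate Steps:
c(B) = -640 (c(B) = 4*(-160) = -640)
l(d) = d^(3/2)
c(k(10))/l(-301) = -640*I*√301/90601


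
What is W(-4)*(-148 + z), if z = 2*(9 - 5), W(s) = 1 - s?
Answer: -700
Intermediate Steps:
z = 8 (z = 2*4 = 8)
W(-4)*(-148 + z) = (1 - 1*(-4))*(-148 + 8) = (1 + 4)*(-140) = 5*(-140) = -700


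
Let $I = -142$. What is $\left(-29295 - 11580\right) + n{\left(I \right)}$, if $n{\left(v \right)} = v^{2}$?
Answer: $-20711$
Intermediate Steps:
$\left(-29295 - 11580\right) + n{\left(I \right)} = \left(-29295 - 11580\right) + \left(-142\right)^{2} = -40875 + 20164 = -20711$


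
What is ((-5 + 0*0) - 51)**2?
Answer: 3136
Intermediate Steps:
((-5 + 0*0) - 51)**2 = ((-5 + 0) - 51)**2 = (-5 - 51)**2 = (-56)**2 = 3136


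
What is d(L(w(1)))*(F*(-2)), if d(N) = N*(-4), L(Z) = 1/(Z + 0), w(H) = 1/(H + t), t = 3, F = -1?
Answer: -32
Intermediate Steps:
w(H) = 1/(3 + H) (w(H) = 1/(H + 3) = 1/(3 + H))
L(Z) = 1/Z
d(N) = -4*N
d(L(w(1)))*(F*(-2)) = (-4/(1/(3 + 1)))*(-1*(-2)) = -4/(1/4)*2 = -4/¼*2 = -4*4*2 = -16*2 = -32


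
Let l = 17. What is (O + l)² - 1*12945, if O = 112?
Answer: 3696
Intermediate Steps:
(O + l)² - 1*12945 = (112 + 17)² - 1*12945 = 129² - 12945 = 16641 - 12945 = 3696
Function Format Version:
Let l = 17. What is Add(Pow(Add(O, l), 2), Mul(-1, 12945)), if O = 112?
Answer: 3696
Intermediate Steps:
Add(Pow(Add(O, l), 2), Mul(-1, 12945)) = Add(Pow(Add(112, 17), 2), Mul(-1, 12945)) = Add(Pow(129, 2), -12945) = Add(16641, -12945) = 3696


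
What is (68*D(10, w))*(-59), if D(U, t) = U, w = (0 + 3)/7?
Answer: -40120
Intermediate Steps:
w = 3/7 (w = 3*(1/7) = 3/7 ≈ 0.42857)
(68*D(10, w))*(-59) = (68*10)*(-59) = 680*(-59) = -40120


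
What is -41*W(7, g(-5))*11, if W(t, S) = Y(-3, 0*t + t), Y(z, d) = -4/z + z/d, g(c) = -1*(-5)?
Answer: -8569/21 ≈ -408.05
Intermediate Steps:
g(c) = 5
W(t, S) = 4/3 - 3/t (W(t, S) = -4/(-3) - 3/(0*t + t) = -4*(-1/3) - 3/(0 + t) = 4/3 - 3/t)
-41*W(7, g(-5))*11 = -41*(4/3 - 3/7)*11 = -41*19/21*11 = -779/21*11 = -8569/21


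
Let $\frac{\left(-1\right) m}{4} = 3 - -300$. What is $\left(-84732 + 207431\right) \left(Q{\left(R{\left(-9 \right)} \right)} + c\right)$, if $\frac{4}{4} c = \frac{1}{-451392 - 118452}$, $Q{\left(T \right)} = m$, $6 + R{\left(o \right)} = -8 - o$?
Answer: $- \frac{84742178337371}{569844} \approx -1.4871 \cdot 10^{8}$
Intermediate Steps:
$R{\left(o \right)} = -14 - o$ ($R{\left(o \right)} = -6 - \left(8 + o\right) = -14 - o$)
$m = -1212$ ($m = - 4 \left(3 - -300\right) = - 4 \left(3 + 300\right) = \left(-4\right) 303 = -1212$)
$Q{\left(T \right)} = -1212$
$c = - \frac{1}{569844}$ ($c = \frac{1}{-451392 - 118452} = \frac{1}{-569844} = - \frac{1}{569844} \approx -1.7549 \cdot 10^{-6}$)
$\left(-84732 + 207431\right) \left(Q{\left(R{\left(-9 \right)} \right)} + c\right) = \left(-84732 + 207431\right) \left(-1212 - \frac{1}{569844}\right) = 122699 \left(- \frac{690650929}{569844}\right) = - \frac{84742178337371}{569844}$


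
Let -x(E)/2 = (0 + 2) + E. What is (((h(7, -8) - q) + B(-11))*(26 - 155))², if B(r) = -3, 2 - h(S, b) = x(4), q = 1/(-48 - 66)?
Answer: 2912221225/1444 ≈ 2.0168e+6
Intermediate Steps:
x(E) = -4 - 2*E (x(E) = -2*((0 + 2) + E) = -2*(2 + E) = -4 - 2*E)
q = -1/114 (q = 1/(-114) = -1/114 ≈ -0.0087719)
h(S, b) = 14 (h(S, b) = 2 - (-4 - 2*4) = 2 - (-4 - 8) = 2 - 1*(-12) = 2 + 12 = 14)
(((h(7, -8) - q) + B(-11))*(26 - 155))² = (((14 - 1*(-1/114)) - 3)*(26 - 155))² = (((14 + 1/114) - 3)*(-129))² = ((1597/114 - 3)*(-129))² = ((1255/114)*(-129))² = (-53965/38)² = 2912221225/1444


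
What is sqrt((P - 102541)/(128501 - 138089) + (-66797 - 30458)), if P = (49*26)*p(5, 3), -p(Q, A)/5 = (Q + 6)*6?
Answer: I*sqrt(2233903275663)/4794 ≈ 311.77*I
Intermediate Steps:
p(Q, A) = -180 - 30*Q (p(Q, A) = -5*(Q + 6)*6 = -5*(6 + Q)*6 = -5*(36 + 6*Q) = -180 - 30*Q)
P = -420420 (P = (49*26)*(-180 - 30*5) = 1274*(-180 - 150) = 1274*(-330) = -420420)
sqrt((P - 102541)/(128501 - 138089) + (-66797 - 30458)) = sqrt((-420420 - 102541)/(128501 - 138089) + (-66797 - 30458)) = sqrt(-522961/(-9588) - 97255) = sqrt(-522961*(-1/9588) - 97255) = sqrt(522961/9588 - 97255) = sqrt(-931957979/9588) = I*sqrt(2233903275663)/4794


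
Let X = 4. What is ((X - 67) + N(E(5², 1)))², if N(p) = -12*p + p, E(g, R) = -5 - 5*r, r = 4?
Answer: 44944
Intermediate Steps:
E(g, R) = -25 (E(g, R) = -5 - 5*4 = -5 - 20 = -25)
N(p) = -11*p
((X - 67) + N(E(5², 1)))² = ((4 - 67) - 11*(-25))² = (-63 + 275)² = 212² = 44944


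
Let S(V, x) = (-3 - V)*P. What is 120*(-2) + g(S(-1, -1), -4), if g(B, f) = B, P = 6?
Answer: -252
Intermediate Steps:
S(V, x) = -18 - 6*V (S(V, x) = (-3 - V)*6 = -18 - 6*V)
120*(-2) + g(S(-1, -1), -4) = 120*(-2) + (-18 - 6*(-1)) = -240 + (-18 + 6) = -240 - 12 = -252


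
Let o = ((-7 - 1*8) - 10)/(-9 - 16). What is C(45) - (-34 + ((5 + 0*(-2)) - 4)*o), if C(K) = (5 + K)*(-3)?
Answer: -117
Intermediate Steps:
C(K) = -15 - 3*K
o = 1 (o = ((-7 - 8) - 10)/(-25) = (-15 - 10)*(-1/25) = -25*(-1/25) = 1)
C(45) - (-34 + ((5 + 0*(-2)) - 4)*o) = (-15 - 3*45) - (-34 + ((5 + 0*(-2)) - 4)*1) = (-15 - 135) - (-34 + ((5 + 0) - 4)*1) = -150 - (-34 + (5 - 4)*1) = -150 - (-34 + 1*1) = -150 - (-34 + 1) = -150 - 1*(-33) = -150 + 33 = -117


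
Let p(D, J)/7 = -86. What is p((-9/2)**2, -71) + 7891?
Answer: 7289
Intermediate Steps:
p(D, J) = -602 (p(D, J) = 7*(-86) = -602)
p((-9/2)**2, -71) + 7891 = -602 + 7891 = 7289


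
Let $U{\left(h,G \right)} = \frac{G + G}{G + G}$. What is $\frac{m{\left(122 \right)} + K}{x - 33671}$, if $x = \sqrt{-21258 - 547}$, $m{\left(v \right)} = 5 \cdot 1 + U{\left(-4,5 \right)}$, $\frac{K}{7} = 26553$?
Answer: $- \frac{6258664467}{1133758046} - \frac{1301139 i \sqrt{445}}{1133758046} \approx -5.5203 - 0.024209 i$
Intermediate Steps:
$U{\left(h,G \right)} = 1$ ($U{\left(h,G \right)} = \frac{2 G}{2 G} = 2 G \frac{1}{2 G} = 1$)
$K = 185871$ ($K = 7 \cdot 26553 = 185871$)
$m{\left(v \right)} = 6$ ($m{\left(v \right)} = 5 \cdot 1 + 1 = 5 + 1 = 6$)
$x = 7 i \sqrt{445}$ ($x = \sqrt{-21805} = 7 i \sqrt{445} \approx 147.67 i$)
$\frac{m{\left(122 \right)} + K}{x - 33671} = \frac{6 + 185871}{7 i \sqrt{445} - 33671} = \frac{185877}{-33671 + 7 i \sqrt{445}}$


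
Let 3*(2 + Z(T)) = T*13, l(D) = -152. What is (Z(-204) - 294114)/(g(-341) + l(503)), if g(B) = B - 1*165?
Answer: 147500/329 ≈ 448.33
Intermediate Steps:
g(B) = -165 + B (g(B) = B - 165 = -165 + B)
Z(T) = -2 + 13*T/3 (Z(T) = -2 + (T*13)/3 = -2 + (13*T)/3 = -2 + 13*T/3)
(Z(-204) - 294114)/(g(-341) + l(503)) = ((-2 + (13/3)*(-204)) - 294114)/((-165 - 341) - 152) = ((-2 - 884) - 294114)/(-506 - 152) = (-886 - 294114)/(-658) = -295000*(-1/658) = 147500/329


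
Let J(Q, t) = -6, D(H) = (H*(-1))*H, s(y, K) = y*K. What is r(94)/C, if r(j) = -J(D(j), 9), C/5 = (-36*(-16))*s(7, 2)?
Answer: 1/6720 ≈ 0.00014881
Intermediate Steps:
s(y, K) = K*y
D(H) = -H**2 (D(H) = (-H)*H = -H**2)
C = 40320 (C = 5*((-36*(-16))*(2*7)) = 5*(576*14) = 5*8064 = 40320)
r(j) = 6 (r(j) = -1*(-6) = 6)
r(94)/C = 6/40320 = 6*(1/40320) = 1/6720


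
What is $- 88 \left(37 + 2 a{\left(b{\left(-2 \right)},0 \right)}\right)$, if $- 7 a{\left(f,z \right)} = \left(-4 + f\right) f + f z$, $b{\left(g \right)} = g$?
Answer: $- \frac{20680}{7} \approx -2954.3$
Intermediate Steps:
$a{\left(f,z \right)} = - \frac{f z}{7} - \frac{f \left(-4 + f\right)}{7}$ ($a{\left(f,z \right)} = - \frac{\left(-4 + f\right) f + f z}{7} = - \frac{f \left(-4 + f\right) + f z}{7} = - \frac{f z + f \left(-4 + f\right)}{7} = - \frac{f z}{7} - \frac{f \left(-4 + f\right)}{7}$)
$- 88 \left(37 + 2 a{\left(b{\left(-2 \right)},0 \right)}\right) = - 88 \left(37 + 2 \cdot \frac{1}{7} \left(-2\right) \left(4 - -2 - 0\right)\right) = - 88 \left(37 + 2 \cdot \frac{1}{7} \left(-2\right) \left(4 + 2 + 0\right)\right) = - 88 \left(37 + 2 \cdot \frac{1}{7} \left(-2\right) 6\right) = - 88 \left(37 + 2 \left(- \frac{12}{7}\right)\right) = - 88 \left(37 - \frac{24}{7}\right) = \left(-88\right) \frac{235}{7} = - \frac{20680}{7}$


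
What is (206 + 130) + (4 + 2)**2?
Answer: 372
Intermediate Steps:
(206 + 130) + (4 + 2)**2 = 336 + 6**2 = 336 + 36 = 372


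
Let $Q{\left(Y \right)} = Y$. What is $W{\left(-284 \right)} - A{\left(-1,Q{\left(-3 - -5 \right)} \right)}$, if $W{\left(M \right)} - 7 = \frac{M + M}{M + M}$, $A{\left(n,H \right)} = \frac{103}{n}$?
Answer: $111$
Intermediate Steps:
$W{\left(M \right)} = 8$ ($W{\left(M \right)} = 7 + \frac{M + M}{M + M} = 7 + \frac{2 M}{2 M} = 7 + 2 M \frac{1}{2 M} = 7 + 1 = 8$)
$W{\left(-284 \right)} - A{\left(-1,Q{\left(-3 - -5 \right)} \right)} = 8 - \frac{103}{-1} = 8 - 103 \left(-1\right) = 8 - -103 = 8 + 103 = 111$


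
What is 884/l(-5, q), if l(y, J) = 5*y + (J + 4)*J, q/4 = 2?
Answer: 884/71 ≈ 12.451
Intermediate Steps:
q = 8 (q = 4*2 = 8)
l(y, J) = 5*y + J*(4 + J) (l(y, J) = 5*y + (4 + J)*J = 5*y + J*(4 + J))
884/l(-5, q) = 884/(8**2 + 4*8 + 5*(-5)) = 884/(64 + 32 - 25) = 884/71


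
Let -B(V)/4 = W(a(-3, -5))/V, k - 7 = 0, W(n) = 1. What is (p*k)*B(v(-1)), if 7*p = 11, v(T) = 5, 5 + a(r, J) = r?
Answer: -44/5 ≈ -8.8000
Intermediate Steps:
a(r, J) = -5 + r
k = 7 (k = 7 + 0 = 7)
p = 11/7 (p = (⅐)*11 = 11/7 ≈ 1.5714)
B(V) = -4/V
(p*k)*B(v(-1)) = ((11/7)*7)*(-4/5) = 11*(-4*⅕) = 11*(-⅘) = -44/5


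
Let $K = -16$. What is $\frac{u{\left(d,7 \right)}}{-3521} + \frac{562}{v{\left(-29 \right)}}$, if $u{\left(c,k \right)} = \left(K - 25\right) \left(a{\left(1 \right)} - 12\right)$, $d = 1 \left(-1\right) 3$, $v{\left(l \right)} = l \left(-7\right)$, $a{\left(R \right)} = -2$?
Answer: $\frac{266040}{102109} \approx 2.6054$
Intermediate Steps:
$v{\left(l \right)} = - 7 l$
$d = -3$ ($d = \left(-1\right) 3 = -3$)
$u{\left(c,k \right)} = 574$ ($u{\left(c,k \right)} = \left(-16 - 25\right) \left(-2 - 12\right) = \left(-41\right) \left(-14\right) = 574$)
$\frac{u{\left(d,7 \right)}}{-3521} + \frac{562}{v{\left(-29 \right)}} = \frac{574}{-3521} + \frac{562}{\left(-7\right) \left(-29\right)} = 574 \left(- \frac{1}{3521}\right) + \frac{562}{203} = - \frac{82}{503} + 562 \cdot \frac{1}{203} = - \frac{82}{503} + \frac{562}{203} = \frac{266040}{102109}$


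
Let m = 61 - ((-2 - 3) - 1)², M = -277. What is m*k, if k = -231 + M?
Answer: -12700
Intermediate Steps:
k = -508 (k = -231 - 277 = -508)
m = 25 (m = 61 - (-5 - 1)² = 61 - 1*(-6)² = 61 - 1*36 = 61 - 36 = 25)
m*k = 25*(-508) = -12700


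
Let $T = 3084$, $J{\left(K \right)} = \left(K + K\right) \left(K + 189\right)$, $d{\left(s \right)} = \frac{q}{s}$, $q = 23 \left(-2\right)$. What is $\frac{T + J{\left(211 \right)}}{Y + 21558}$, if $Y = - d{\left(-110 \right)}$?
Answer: $\frac{9453620}{1185667} \approx 7.9733$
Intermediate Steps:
$q = -46$
$d{\left(s \right)} = - \frac{46}{s}$
$J{\left(K \right)} = 2 K \left(189 + K\right)$
$Y = - \frac{23}{55}$ ($Y = - \frac{-46}{-110} = - \frac{\left(-46\right) \left(-1\right)}{110} = \left(-1\right) \frac{23}{55} = - \frac{23}{55} \approx -0.41818$)
$\frac{T + J{\left(211 \right)}}{Y + 21558} = \frac{3084 + 2 \cdot 211 \left(189 + 211\right)}{- \frac{23}{55} + 21558} = \frac{3084 + 2 \cdot 211 \cdot 400}{\frac{1185667}{55}} = \left(3084 + 168800\right) \frac{55}{1185667} = 171884 \cdot \frac{55}{1185667} = \frac{9453620}{1185667}$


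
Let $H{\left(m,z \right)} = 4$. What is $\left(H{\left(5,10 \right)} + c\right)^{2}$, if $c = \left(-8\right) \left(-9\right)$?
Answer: $5776$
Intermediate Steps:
$c = 72$
$\left(H{\left(5,10 \right)} + c\right)^{2} = \left(4 + 72\right)^{2} = 76^{2} = 5776$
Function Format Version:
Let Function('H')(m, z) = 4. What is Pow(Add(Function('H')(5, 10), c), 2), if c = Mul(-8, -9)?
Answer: 5776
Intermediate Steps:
c = 72
Pow(Add(Function('H')(5, 10), c), 2) = Pow(Add(4, 72), 2) = Pow(76, 2) = 5776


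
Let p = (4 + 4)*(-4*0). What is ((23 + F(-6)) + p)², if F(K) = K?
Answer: 289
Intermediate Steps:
p = 0 (p = 8*0 = 0)
((23 + F(-6)) + p)² = ((23 - 6) + 0)² = (17 + 0)² = 17² = 289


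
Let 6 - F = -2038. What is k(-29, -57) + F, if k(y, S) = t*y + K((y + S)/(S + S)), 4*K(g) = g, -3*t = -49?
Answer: 358079/228 ≈ 1570.5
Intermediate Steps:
F = 2044 (F = 6 - 1*(-2038) = 6 + 2038 = 2044)
t = 49/3 (t = -⅓*(-49) = 49/3 ≈ 16.333)
K(g) = g/4
k(y, S) = 49*y/3 + (S + y)/(8*S) (k(y, S) = 49*y/3 + ((y + S)/(S + S))/4 = 49*y/3 + ((S + y)/((2*S)))/4 = 49*y/3 + ((S + y)*(1/(2*S)))/4 = 49*y/3 + ((S + y)/(2*S))/4 = 49*y/3 + (S + y)/(8*S))
k(-29, -57) + F = (⅛ + (49/3)*(-29) + (⅛)*(-29)/(-57)) + 2044 = (⅛ - 1421/3 + (⅛)*(-29)*(-1/57)) + 2044 = (⅛ - 1421/3 + 29/456) + 2044 = -107953/228 + 2044 = 358079/228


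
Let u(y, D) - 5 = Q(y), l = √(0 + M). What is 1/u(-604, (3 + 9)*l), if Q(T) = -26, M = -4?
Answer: -1/21 ≈ -0.047619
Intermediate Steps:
l = 2*I (l = √(0 - 4) = √(-4) = 2*I ≈ 2.0*I)
u(y, D) = -21 (u(y, D) = 5 - 26 = -21)
1/u(-604, (3 + 9)*l) = 1/(-21) = -1/21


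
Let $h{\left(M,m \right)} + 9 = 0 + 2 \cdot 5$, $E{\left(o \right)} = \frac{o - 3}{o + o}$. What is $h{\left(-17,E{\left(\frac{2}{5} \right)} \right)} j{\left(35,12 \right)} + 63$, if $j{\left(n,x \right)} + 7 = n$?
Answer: $91$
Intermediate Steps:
$j{\left(n,x \right)} = -7 + n$
$E{\left(o \right)} = \frac{-3 + o}{2 o}$
$h{\left(M,m \right)} = 1$ ($h{\left(M,m \right)} = -9 + \left(0 + 2 \cdot 5\right) = -9 + \left(0 + 10\right) = -9 + 10 = 1$)
$h{\left(-17,E{\left(\frac{2}{5} \right)} \right)} j{\left(35,12 \right)} + 63 = 1 \left(-7 + 35\right) + 63 = 1 \cdot 28 + 63 = 28 + 63 = 91$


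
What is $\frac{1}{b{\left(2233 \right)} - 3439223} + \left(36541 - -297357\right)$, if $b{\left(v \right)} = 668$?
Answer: $\frac{1148126637389}{3438555} \approx 3.339 \cdot 10^{5}$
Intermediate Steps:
$\frac{1}{b{\left(2233 \right)} - 3439223} + \left(36541 - -297357\right) = \frac{1}{668 - 3439223} + \left(36541 - -297357\right) = \frac{1}{-3438555} + \left(36541 + 297357\right) = - \frac{1}{3438555} + 333898 = \frac{1148126637389}{3438555}$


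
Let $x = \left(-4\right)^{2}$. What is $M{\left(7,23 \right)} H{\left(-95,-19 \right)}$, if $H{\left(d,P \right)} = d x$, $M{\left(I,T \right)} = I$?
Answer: $-10640$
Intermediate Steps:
$x = 16$
$H{\left(d,P \right)} = 16 d$ ($H{\left(d,P \right)} = d 16 = 16 d$)
$M{\left(7,23 \right)} H{\left(-95,-19 \right)} = 7 \cdot 16 \left(-95\right) = 7 \left(-1520\right) = -10640$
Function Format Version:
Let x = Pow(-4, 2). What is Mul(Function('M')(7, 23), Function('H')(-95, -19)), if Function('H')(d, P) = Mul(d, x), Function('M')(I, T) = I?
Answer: -10640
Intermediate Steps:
x = 16
Function('H')(d, P) = Mul(16, d) (Function('H')(d, P) = Mul(d, 16) = Mul(16, d))
Mul(Function('M')(7, 23), Function('H')(-95, -19)) = Mul(7, Mul(16, -95)) = Mul(7, -1520) = -10640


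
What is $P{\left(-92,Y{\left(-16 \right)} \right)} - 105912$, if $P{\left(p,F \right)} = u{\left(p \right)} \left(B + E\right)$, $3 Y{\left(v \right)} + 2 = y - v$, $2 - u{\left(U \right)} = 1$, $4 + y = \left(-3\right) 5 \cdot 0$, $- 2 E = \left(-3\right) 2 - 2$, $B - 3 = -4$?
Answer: $-105909$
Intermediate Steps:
$B = -1$ ($B = 3 - 4 = -1$)
$E = 4$ ($E = - \frac{\left(-3\right) 2 - 2}{2} = - \frac{-6 - 2}{2} = \left(- \frac{1}{2}\right) \left(-8\right) = 4$)
$y = -4$ ($y = -4 + \left(-3\right) 5 \cdot 0 = -4 - 0 = -4 + 0 = -4$)
$u{\left(U \right)} = 1$ ($u{\left(U \right)} = 2 - 1 = 1$)
$Y{\left(v \right)} = -2 - \frac{v}{3}$ ($Y{\left(v \right)} = - \frac{2}{3} + \frac{-4 - v}{3} = - \frac{2}{3} - \left(\frac{4}{3} + \frac{v}{3}\right) = -2 - \frac{v}{3}$)
$P{\left(p,F \right)} = 3$ ($P{\left(p,F \right)} = 1 \left(-1 + 4\right) = 1 \cdot 3 = 3$)
$P{\left(-92,Y{\left(-16 \right)} \right)} - 105912 = 3 - 105912 = -105909$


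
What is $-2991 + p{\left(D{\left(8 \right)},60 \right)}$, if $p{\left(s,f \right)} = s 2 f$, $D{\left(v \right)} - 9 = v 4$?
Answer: $1929$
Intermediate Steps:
$D{\left(v \right)} = 9 + 4 v$ ($D{\left(v \right)} = 9 + v 4 = 9 + 4 v$)
$p{\left(s,f \right)} = 2 f s$ ($p{\left(s,f \right)} = 2 s f = 2 f s$)
$-2991 + p{\left(D{\left(8 \right)},60 \right)} = -2991 + 2 \cdot 60 \left(9 + 4 \cdot 8\right) = -2991 + 2 \cdot 60 \left(9 + 32\right) = -2991 + 2 \cdot 60 \cdot 41 = -2991 + 4920 = 1929$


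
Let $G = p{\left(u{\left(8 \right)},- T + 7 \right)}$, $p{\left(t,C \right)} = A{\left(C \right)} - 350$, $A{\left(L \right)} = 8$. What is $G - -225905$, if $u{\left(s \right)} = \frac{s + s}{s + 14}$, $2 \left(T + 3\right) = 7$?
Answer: $225563$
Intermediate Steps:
$T = \frac{1}{2}$ ($T = -3 + \frac{1}{2} \cdot 7 = -3 + \frac{7}{2} = \frac{1}{2} \approx 0.5$)
$u{\left(s \right)} = \frac{2 s}{14 + s}$
$p{\left(t,C \right)} = -342$ ($p{\left(t,C \right)} = 8 - 350 = -342$)
$G = -342$
$G - -225905 = -342 - -225905 = -342 + 225905 = 225563$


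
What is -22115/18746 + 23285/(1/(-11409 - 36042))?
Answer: -20712390467225/18746 ≈ -1.1049e+9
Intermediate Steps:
-22115/18746 + 23285/(1/(-11409 - 36042)) = -22115*1/18746 + 23285/(1/(-47451)) = -22115/18746 + 23285/(-1/47451) = -22115/18746 + 23285*(-47451) = -22115/18746 - 1104896535 = -20712390467225/18746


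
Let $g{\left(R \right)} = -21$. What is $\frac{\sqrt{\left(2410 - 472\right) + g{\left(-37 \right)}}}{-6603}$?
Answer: $- \frac{\sqrt{213}}{2201} \approx -0.0066309$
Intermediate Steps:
$\frac{\sqrt{\left(2410 - 472\right) + g{\left(-37 \right)}}}{-6603} = \frac{\sqrt{\left(2410 - 472\right) - 21}}{-6603} = \sqrt{\left(2410 - 472\right) - 21} \left(- \frac{1}{6603}\right) = \sqrt{1938 - 21} \left(- \frac{1}{6603}\right) = \sqrt{1917} \left(- \frac{1}{6603}\right) = 3 \sqrt{213} \left(- \frac{1}{6603}\right) = - \frac{\sqrt{213}}{2201}$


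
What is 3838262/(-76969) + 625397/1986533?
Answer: -7576697943953/152901458477 ≈ -49.553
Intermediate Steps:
3838262/(-76969) + 625397/1986533 = 3838262*(-1/76969) + 625397*(1/1986533) = -3838262/76969 + 625397/1986533 = -7576697943953/152901458477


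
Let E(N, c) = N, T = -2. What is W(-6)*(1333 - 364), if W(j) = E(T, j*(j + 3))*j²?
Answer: -69768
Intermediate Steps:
W(j) = -2*j²
W(-6)*(1333 - 364) = (-2*(-6)²)*(1333 - 364) = -2*36*969 = -72*969 = -69768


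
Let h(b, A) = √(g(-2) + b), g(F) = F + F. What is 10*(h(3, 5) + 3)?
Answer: 30 + 10*I ≈ 30.0 + 10.0*I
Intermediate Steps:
g(F) = 2*F
h(b, A) = √(-4 + b) (h(b, A) = √(2*(-2) + b) = √(-4 + b))
10*(h(3, 5) + 3) = 10*(√(-4 + 3) + 3) = 10*(√(-1) + 3) = 10*(I + 3) = 10*(3 + I) = 30 + 10*I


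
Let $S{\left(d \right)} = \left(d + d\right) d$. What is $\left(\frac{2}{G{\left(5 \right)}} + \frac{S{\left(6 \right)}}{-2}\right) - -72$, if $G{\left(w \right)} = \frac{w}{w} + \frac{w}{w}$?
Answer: $37$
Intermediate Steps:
$G{\left(w \right)} = 2$ ($G{\left(w \right)} = 1 + 1 = 2$)
$S{\left(d \right)} = 2 d^{2}$ ($S{\left(d \right)} = 2 d d = 2 d^{2}$)
$\left(\frac{2}{G{\left(5 \right)}} + \frac{S{\left(6 \right)}}{-2}\right) - -72 = \left(\frac{2}{2} + \frac{2 \cdot 6^{2}}{-2}\right) - -72 = \left(2 \cdot \frac{1}{2} + 2 \cdot 36 \left(- \frac{1}{2}\right)\right) + 72 = \left(1 + 72 \left(- \frac{1}{2}\right)\right) + 72 = \left(1 - 36\right) + 72 = -35 + 72 = 37$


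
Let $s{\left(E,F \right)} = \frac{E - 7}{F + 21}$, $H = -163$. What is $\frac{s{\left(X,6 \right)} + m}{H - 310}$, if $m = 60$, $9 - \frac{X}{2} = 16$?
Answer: $- \frac{533}{4257} \approx -0.12521$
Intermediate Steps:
$X = -14$ ($X = 18 - 32 = -14$)
$s{\left(E,F \right)} = \frac{-7 + E}{21 + F}$
$\frac{s{\left(X,6 \right)} + m}{H - 310} = \frac{\frac{-7 - 14}{21 + 6} + 60}{-163 - 310} = \frac{\frac{1}{27} \left(-21\right) + 60}{-473} = \left(\frac{1}{27} \left(-21\right) + 60\right) \left(- \frac{1}{473}\right) = \left(- \frac{7}{9} + 60\right) \left(- \frac{1}{473}\right) = \frac{533}{9} \left(- \frac{1}{473}\right) = - \frac{533}{4257}$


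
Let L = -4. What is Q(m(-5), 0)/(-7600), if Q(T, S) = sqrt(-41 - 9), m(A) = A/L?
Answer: -I*sqrt(2)/1520 ≈ -0.0009304*I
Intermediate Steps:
m(A) = -A/4 (m(A) = A/(-4) = A*(-1/4) = -A/4)
Q(T, S) = 5*I*sqrt(2) (Q(T, S) = sqrt(-50) = 5*I*sqrt(2))
Q(m(-5), 0)/(-7600) = (5*I*sqrt(2))/(-7600) = (5*I*sqrt(2))*(-1/7600) = -I*sqrt(2)/1520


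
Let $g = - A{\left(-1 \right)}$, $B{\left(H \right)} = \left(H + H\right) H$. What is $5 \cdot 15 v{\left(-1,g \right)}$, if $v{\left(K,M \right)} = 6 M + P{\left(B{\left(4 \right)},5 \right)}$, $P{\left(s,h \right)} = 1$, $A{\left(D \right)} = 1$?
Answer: $-375$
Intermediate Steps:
$B{\left(H \right)} = 2 H^{2}$ ($B{\left(H \right)} = 2 H H = 2 H^{2}$)
$g = -1$ ($g = \left(-1\right) 1 = -1$)
$v{\left(K,M \right)} = 1 + 6 M$ ($v{\left(K,M \right)} = 6 M + 1 = 1 + 6 M$)
$5 \cdot 15 v{\left(-1,g \right)} = 5 \cdot 15 \left(1 + 6 \left(-1\right)\right) = 75 \left(1 - 6\right) = 75 \left(-5\right) = -375$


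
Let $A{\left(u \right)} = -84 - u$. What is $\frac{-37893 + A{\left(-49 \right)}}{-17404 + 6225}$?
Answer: $\frac{37928}{11179} \approx 3.3928$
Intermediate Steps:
$\frac{-37893 + A{\left(-49 \right)}}{-17404 + 6225} = \frac{-37893 - 35}{-17404 + 6225} = \frac{-37893 + \left(-84 + 49\right)}{-11179} = \left(-37893 - 35\right) \left(- \frac{1}{11179}\right) = \left(-37928\right) \left(- \frac{1}{11179}\right) = \frac{37928}{11179}$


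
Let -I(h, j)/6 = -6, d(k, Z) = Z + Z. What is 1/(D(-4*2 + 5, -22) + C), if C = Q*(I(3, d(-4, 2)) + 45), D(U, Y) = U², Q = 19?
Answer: 1/1548 ≈ 0.00064600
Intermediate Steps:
d(k, Z) = 2*Z
I(h, j) = 36 (I(h, j) = -6*(-6) = 36)
C = 1539 (C = 19*(36 + 45) = 19*81 = 1539)
1/(D(-4*2 + 5, -22) + C) = 1/((-4*2 + 5)² + 1539) = 1/((-8 + 5)² + 1539) = 1/((-3)² + 1539) = 1/(9 + 1539) = 1/1548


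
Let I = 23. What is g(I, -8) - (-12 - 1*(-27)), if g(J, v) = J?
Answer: 8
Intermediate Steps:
g(I, -8) - (-12 - 1*(-27)) = 23 - (-12 - 1*(-27)) = 23 - (-12 + 27) = 23 - 1*15 = 23 - 15 = 8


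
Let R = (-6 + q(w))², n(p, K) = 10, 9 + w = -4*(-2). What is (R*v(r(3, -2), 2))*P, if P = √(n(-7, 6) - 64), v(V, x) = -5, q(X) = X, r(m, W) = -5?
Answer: -735*I*√6 ≈ -1800.4*I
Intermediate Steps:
w = -1 (w = -9 - 4*(-2) = -9 + 8 = -1)
R = 49 (R = (-6 - 1)² = (-7)² = 49)
P = 3*I*√6 (P = √(10 - 64) = √(-54) = 3*I*√6 ≈ 7.3485*I)
(R*v(r(3, -2), 2))*P = (49*(-5))*(3*I*√6) = -735*I*√6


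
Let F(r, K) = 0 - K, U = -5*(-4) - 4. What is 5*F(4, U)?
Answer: -80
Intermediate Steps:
U = 16 (U = 20 - 4 = 16)
F(r, K) = -K
5*F(4, U) = 5*(-1*16) = 5*(-16) = -80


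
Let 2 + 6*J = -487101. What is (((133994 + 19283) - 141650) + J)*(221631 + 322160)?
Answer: -226946279731/6 ≈ -3.7824e+10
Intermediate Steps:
J = -487103/6 (J = -⅓ + (⅙)*(-487101) = -⅓ - 162367/2 = -487103/6 ≈ -81184.)
(((133994 + 19283) - 141650) + J)*(221631 + 322160) = (((133994 + 19283) - 141650) - 487103/6)*(221631 + 322160) = ((153277 - 141650) - 487103/6)*543791 = (11627 - 487103/6)*543791 = -417341/6*543791 = -226946279731/6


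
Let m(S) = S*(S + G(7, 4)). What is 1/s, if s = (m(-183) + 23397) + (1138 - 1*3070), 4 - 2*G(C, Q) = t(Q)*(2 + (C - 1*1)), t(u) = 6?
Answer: 1/58980 ≈ 1.6955e-5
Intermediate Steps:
G(C, Q) = -1 - 3*C (G(C, Q) = 2 - 3*(2 + (C - 1*1)) = 2 - 3*(2 + (C - 1)) = 2 - 3*(2 + (-1 + C)) = 2 - 3*(1 + C) = 2 - (6 + 6*C)/2 = 2 + (-3 - 3*C) = -1 - 3*C)
m(S) = S*(-22 + S) (m(S) = S*(S + (-1 - 3*7)) = S*(S + (-1 - 21)) = S*(S - 22) = S*(-22 + S))
s = 58980 (s = (-183*(-22 - 183) + 23397) + (1138 - 1*3070) = (-183*(-205) + 23397) + (1138 - 3070) = (37515 + 23397) - 1932 = 60912 - 1932 = 58980)
1/s = 1/58980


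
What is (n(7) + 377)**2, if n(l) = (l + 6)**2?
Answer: 298116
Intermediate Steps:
n(l) = (6 + l)**2
(n(7) + 377)**2 = ((6 + 7)**2 + 377)**2 = (13**2 + 377)**2 = (169 + 377)**2 = 546**2 = 298116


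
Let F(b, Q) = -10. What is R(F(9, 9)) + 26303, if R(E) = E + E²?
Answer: 26393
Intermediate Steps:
R(F(9, 9)) + 26303 = -10*(1 - 10) + 26303 = -10*(-9) + 26303 = 90 + 26303 = 26393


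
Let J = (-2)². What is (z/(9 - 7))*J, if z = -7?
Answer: -14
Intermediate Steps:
J = 4
(z/(9 - 7))*J = -7/(9 - 7)*4 = -7/2*4 = -14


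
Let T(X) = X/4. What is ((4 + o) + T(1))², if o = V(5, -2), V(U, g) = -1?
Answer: 169/16 ≈ 10.563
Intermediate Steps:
T(X) = X/4 (T(X) = X*(¼) = X/4)
o = -1
((4 + o) + T(1))² = ((4 - 1) + (¼)*1)² = (3 + ¼)² = (13/4)² = 169/16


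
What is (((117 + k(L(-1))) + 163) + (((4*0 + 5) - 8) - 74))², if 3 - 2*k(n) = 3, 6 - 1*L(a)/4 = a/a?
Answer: 41209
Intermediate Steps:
L(a) = 20 (L(a) = 24 - 4*a/a = 24 - 4*1 = 24 - 4 = 20)
k(n) = 0 (k(n) = 3/2 - ½*3 = 3/2 - 3/2 = 0)
(((117 + k(L(-1))) + 163) + (((4*0 + 5) - 8) - 74))² = (((117 + 0) + 163) + (((4*0 + 5) - 8) - 74))² = ((117 + 163) + (((0 + 5) - 8) - 74))² = (280 + ((5 - 8) - 74))² = (280 + (-3 - 74))² = (280 - 77)² = 203² = 41209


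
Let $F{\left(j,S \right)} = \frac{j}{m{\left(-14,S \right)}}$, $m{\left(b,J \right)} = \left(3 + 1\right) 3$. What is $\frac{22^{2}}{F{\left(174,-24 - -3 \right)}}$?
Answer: $\frac{968}{29} \approx 33.379$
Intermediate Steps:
$m{\left(b,J \right)} = 12$ ($m{\left(b,J \right)} = 4 \cdot 3 = 12$)
$F{\left(j,S \right)} = \frac{j}{12}$
$\frac{22^{2}}{F{\left(174,-24 - -3 \right)}} = \frac{22^{2}}{\frac{1}{12} \cdot 174} = \frac{484}{\frac{29}{2}} = 484 \cdot \frac{2}{29} = \frac{968}{29}$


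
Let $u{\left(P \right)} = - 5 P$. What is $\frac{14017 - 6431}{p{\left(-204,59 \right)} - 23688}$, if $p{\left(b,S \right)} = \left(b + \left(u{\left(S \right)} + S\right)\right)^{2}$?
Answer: $\frac{3793}{84956} \approx 0.044647$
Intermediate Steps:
$p{\left(b,S \right)} = \left(b - 4 S\right)^{2}$ ($p{\left(b,S \right)} = \left(b + \left(- 5 S + S\right)\right)^{2} = \left(b - 4 S\right)^{2}$)
$\frac{14017 - 6431}{p{\left(-204,59 \right)} - 23688} = \frac{14017 - 6431}{\left(-204 - 236\right)^{2} - 23688} = \frac{7586}{\left(-204 - 236\right)^{2} - 23688} = \frac{7586}{\left(-440\right)^{2} - 23688} = \frac{7586}{193600 - 23688} = \frac{7586}{169912} = 7586 \cdot \frac{1}{169912} = \frac{3793}{84956}$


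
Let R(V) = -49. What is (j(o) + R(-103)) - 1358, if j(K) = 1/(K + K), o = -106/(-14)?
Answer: -149135/106 ≈ -1406.9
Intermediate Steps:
o = 53/7 (o = -106*(-1/14) = 53/7 ≈ 7.5714)
j(K) = 1/(2*K)
(j(o) + R(-103)) - 1358 = (1/(2*(53/7)) - 49) - 1358 = ((½)*(7/53) - 49) - 1358 = (7/106 - 49) - 1358 = -5187/106 - 1358 = -149135/106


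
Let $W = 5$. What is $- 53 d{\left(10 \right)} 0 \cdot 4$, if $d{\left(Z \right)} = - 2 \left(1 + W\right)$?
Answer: $0$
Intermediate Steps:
$d{\left(Z \right)} = -12$ ($d{\left(Z \right)} = - 2 \left(1 + 5\right) = \left(-2\right) 6 = -12$)
$- 53 d{\left(10 \right)} 0 \cdot 4 = \left(-53\right) \left(-12\right) 0 \cdot 4 = 636 \cdot 0 = 0$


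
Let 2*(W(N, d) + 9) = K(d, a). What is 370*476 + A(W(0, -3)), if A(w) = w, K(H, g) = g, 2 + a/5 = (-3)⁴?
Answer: 352617/2 ≈ 1.7631e+5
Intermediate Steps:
a = 395 (a = -10 + 5*(-3)⁴ = -10 + 5*81 = -10 + 405 = 395)
W(N, d) = 377/2 (W(N, d) = -9 + (½)*395 = -9 + 395/2 = 377/2)
370*476 + A(W(0, -3)) = 370*476 + 377/2 = 176120 + 377/2 = 352617/2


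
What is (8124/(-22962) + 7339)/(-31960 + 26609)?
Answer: -28084999/20478277 ≈ -1.3715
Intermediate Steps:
(8124/(-22962) + 7339)/(-31960 + 26609) = (8124*(-1/22962) + 7339)/(-5351) = (-1354/3827 + 7339)*(-1/5351) = (28084999/3827)*(-1/5351) = -28084999/20478277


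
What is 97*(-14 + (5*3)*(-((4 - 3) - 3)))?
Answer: 1552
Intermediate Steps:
97*(-14 + (5*3)*(-((4 - 3) - 3))) = 97*(-14 + 15*(-(1 - 3))) = 97*(-14 + 15*(-1*(-2))) = 97*(-14 + 15*2) = 97*(-14 + 30) = 97*16 = 1552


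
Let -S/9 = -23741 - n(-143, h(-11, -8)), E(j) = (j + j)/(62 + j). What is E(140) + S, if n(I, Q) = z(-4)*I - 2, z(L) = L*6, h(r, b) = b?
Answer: 24698579/101 ≈ 2.4454e+5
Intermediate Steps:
z(L) = 6*L
n(I, Q) = -2 - 24*I (n(I, Q) = (6*(-4))*I - 2 = -24*I - 2 = -2 - 24*I)
E(j) = 2*j/(62 + j) (E(j) = (2*j)/(62 + j) = 2*j/(62 + j))
S = 244539 (S = -9*(-23741 - (-2 - 24*(-143))) = -9*(-23741 - (-2 + 3432)) = -9*(-23741 - 1*3430) = -9*(-23741 - 3430) = -9*(-27171) = 244539)
E(140) + S = 2*140/(62 + 140) + 244539 = 2*140/202 + 244539 = 2*140*(1/202) + 244539 = 140/101 + 244539 = 24698579/101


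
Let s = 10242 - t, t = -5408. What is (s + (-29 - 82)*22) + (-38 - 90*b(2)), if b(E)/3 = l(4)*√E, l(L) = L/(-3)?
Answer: 13170 + 360*√2 ≈ 13679.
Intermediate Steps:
l(L) = -L/3 (l(L) = L*(-⅓) = -L/3)
b(E) = -4*√E (b(E) = 3*((-⅓*4)*√E) = 3*(-4*√E/3) = -4*√E)
s = 15650 (s = 10242 - 1*(-5408) = 10242 + 5408 = 15650)
(s + (-29 - 82)*22) + (-38 - 90*b(2)) = (15650 + (-29 - 82)*22) + (-38 - (-360)*√2) = (15650 - 111*22) + (-38 + 360*√2) = (15650 - 2442) + (-38 + 360*√2) = 13208 + (-38 + 360*√2) = 13170 + 360*√2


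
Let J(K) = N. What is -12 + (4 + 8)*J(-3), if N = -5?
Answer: -72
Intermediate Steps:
J(K) = -5
-12 + (4 + 8)*J(-3) = -12 + (4 + 8)*(-5) = -12 + 12*(-5) = -12 - 60 = -72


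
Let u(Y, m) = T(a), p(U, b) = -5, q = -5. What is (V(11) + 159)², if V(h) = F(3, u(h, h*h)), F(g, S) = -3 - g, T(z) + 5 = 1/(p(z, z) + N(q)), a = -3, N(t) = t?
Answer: 23409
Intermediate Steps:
T(z) = -51/10 (T(z) = -5 + 1/(-5 - 5) = -5 + 1/(-10) = -5 - ⅒ = -51/10)
u(Y, m) = -51/10
V(h) = -6 (V(h) = -3 - 1*3 = -3 - 3 = -6)
(V(11) + 159)² = (-6 + 159)² = 153² = 23409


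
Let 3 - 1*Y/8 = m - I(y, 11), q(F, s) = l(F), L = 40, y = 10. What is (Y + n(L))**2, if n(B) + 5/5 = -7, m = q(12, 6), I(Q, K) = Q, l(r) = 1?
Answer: 7744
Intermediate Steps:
q(F, s) = 1
m = 1
Y = 96 (Y = 24 - 8*(1 - 1*10) = 24 - 8*(1 - 10) = 24 - 8*(-9) = 24 + 72 = 96)
n(B) = -8 (n(B) = -1 - 7 = -8)
(Y + n(L))**2 = (96 - 8)**2 = 88**2 = 7744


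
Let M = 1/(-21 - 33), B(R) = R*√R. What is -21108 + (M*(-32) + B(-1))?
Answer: -569900/27 - I ≈ -21107.0 - 1.0*I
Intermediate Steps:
B(R) = R^(3/2)
M = -1/54 (M = 1/(-54) = -1/54 ≈ -0.018519)
-21108 + (M*(-32) + B(-1)) = -21108 + (-1/54*(-32) + (-1)^(3/2)) = -21108 + (16/27 - I) = -569900/27 - I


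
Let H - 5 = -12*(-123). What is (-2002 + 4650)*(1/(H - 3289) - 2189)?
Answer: -1310003003/226 ≈ -5.7965e+6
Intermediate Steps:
H = 1481 (H = 5 - 12*(-123) = 5 + 1476 = 1481)
(-2002 + 4650)*(1/(H - 3289) - 2189) = (-2002 + 4650)*(1/(1481 - 3289) - 2189) = 2648*(1/(-1808) - 2189) = 2648*(-1/1808 - 2189) = 2648*(-3957713/1808) = -1310003003/226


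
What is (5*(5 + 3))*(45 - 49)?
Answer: -160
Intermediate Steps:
(5*(5 + 3))*(45 - 49) = (5*8)*(-4) = 40*(-4) = -160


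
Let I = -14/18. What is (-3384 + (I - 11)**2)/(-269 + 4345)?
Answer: -65717/82539 ≈ -0.79619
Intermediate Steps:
I = -7/9 (I = -14*1/18 = -7/9 ≈ -0.77778)
(-3384 + (I - 11)**2)/(-269 + 4345) = (-3384 + (-7/9 - 11)**2)/(-269 + 4345) = (-3384 + (-106/9)**2)/4076 = (-3384 + 11236/81)*(1/4076) = -262868/81*1/4076 = -65717/82539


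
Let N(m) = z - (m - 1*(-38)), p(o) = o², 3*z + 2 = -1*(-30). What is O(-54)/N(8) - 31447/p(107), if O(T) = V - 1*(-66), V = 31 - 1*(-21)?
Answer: -3756058/629695 ≈ -5.9649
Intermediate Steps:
V = 52 (V = 31 + 21 = 52)
z = 28/3 (z = -⅔ + (-1*(-30))/3 = -⅔ + (⅓)*30 = -⅔ + 10 = 28/3 ≈ 9.3333)
O(T) = 118 (O(T) = 52 - 1*(-66) = 52 + 66 = 118)
N(m) = -86/3 - m (N(m) = 28/3 - (m - 1*(-38)) = 28/3 - (m + 38) = 28/3 - (38 + m) = 28/3 + (-38 - m) = -86/3 - m)
O(-54)/N(8) - 31447/p(107) = 118/(-86/3 - 1*8) - 31447/(107²) = 118/(-86/3 - 8) - 31447/11449 = 118/(-110/3) - 31447*1/11449 = 118*(-3/110) - 31447/11449 = -177/55 - 31447/11449 = -3756058/629695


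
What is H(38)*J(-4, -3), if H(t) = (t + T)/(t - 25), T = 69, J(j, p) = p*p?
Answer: 963/13 ≈ 74.077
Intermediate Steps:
J(j, p) = p²
H(t) = (69 + t)/(-25 + t) (H(t) = (t + 69)/(t - 25) = (69 + t)/(-25 + t))
H(38)*J(-4, -3) = ((69 + 38)/(-25 + 38))*(-3)² = (107/13)*9 = 963/13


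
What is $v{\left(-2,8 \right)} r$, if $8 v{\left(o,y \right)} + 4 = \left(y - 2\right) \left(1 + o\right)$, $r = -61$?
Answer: $\frac{305}{4} \approx 76.25$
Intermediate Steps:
$v{\left(o,y \right)} = - \frac{1}{2} + \frac{\left(1 + o\right) \left(-2 + y\right)}{8}$ ($v{\left(o,y \right)} = - \frac{1}{2} + \frac{\left(y - 2\right) \left(1 + o\right)}{8} = - \frac{1}{2} + \frac{\left(-2 + y\right) \left(1 + o\right)}{8} = - \frac{1}{2} + \frac{\left(1 + o\right) \left(-2 + y\right)}{8}$)
$v{\left(-2,8 \right)} r = \left(- \frac{3}{4} - - \frac{1}{2} + \frac{1}{8} \cdot 8 + \frac{1}{8} \left(-2\right) 8\right) \left(-61\right) = \left(- \frac{3}{4} + \frac{1}{2} + 1 - 2\right) \left(-61\right) = \left(- \frac{5}{4}\right) \left(-61\right) = \frac{305}{4}$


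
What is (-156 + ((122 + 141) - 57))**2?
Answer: 2500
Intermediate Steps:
(-156 + ((122 + 141) - 57))**2 = (-156 + (263 - 57))**2 = (-156 + 206)**2 = 50**2 = 2500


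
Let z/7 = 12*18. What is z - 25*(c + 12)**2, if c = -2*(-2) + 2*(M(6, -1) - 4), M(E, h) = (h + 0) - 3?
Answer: 1512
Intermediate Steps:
M(E, h) = -3 + h (M(E, h) = h - 3 = -3 + h)
c = -12 (c = -2*(-2) + 2*((-3 - 1) - 4) = 4 + 2*(-4 - 4) = 4 + 2*(-8) = 4 - 16 = -12)
z = 1512 (z = 7*(12*18) = 7*216 = 1512)
z - 25*(c + 12)**2 = 1512 - 25*(-12 + 12)**2 = 1512 - 25*0**2 = 1512 - 25*0 = 1512 + 0 = 1512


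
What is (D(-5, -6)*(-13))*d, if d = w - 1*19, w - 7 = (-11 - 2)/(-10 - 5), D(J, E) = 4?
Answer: 8684/15 ≈ 578.93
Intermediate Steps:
w = 118/15 (w = 7 + (-11 - 2)/(-10 - 5) = 7 - 13/(-15) = 7 - 13*(-1/15) = 7 + 13/15 = 118/15 ≈ 7.8667)
d = -167/15 (d = 118/15 - 1*19 = 118/15 - 19 = -167/15 ≈ -11.133)
(D(-5, -6)*(-13))*d = (4*(-13))*(-167/15) = -52*(-167/15) = 8684/15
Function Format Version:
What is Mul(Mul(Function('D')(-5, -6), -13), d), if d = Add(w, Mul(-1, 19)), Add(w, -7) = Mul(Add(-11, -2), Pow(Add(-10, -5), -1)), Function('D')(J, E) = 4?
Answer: Rational(8684, 15) ≈ 578.93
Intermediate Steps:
w = Rational(118, 15) (w = Add(7, Mul(Add(-11, -2), Pow(Add(-10, -5), -1))) = Add(7, Mul(-13, Pow(-15, -1))) = Add(7, Mul(-13, Rational(-1, 15))) = Add(7, Rational(13, 15)) = Rational(118, 15) ≈ 7.8667)
d = Rational(-167, 15) (d = Add(Rational(118, 15), Mul(-1, 19)) = Add(Rational(118, 15), -19) = Rational(-167, 15) ≈ -11.133)
Mul(Mul(Function('D')(-5, -6), -13), d) = Mul(Mul(4, -13), Rational(-167, 15)) = Mul(-52, Rational(-167, 15)) = Rational(8684, 15)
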